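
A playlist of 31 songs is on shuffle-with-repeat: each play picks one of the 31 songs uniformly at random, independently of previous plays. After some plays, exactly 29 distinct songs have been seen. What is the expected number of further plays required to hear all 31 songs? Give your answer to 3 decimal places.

46.500

The wait to go from k to k+1 distinct songs is geometric with mean 31/(31-k).
Sum over k = 29,...,30: E = 31/2 + 31/1 = 46.5000.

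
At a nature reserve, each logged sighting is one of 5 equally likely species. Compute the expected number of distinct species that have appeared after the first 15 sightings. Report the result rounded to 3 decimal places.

4.824

For each species, P(seen in 15 sightings) = 1 - (4/5)^15 = 0.9648.
By linearity of expectation, E[distinct seen] = 5·(1 - (4/5)^15) = 4.8241.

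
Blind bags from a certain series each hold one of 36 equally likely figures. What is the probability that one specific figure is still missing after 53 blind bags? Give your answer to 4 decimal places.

0.2247

Each blind bag misses the fixed figure with probability (36-1)/36 = 35/36, independently.
P(still missing after 53) = (35/36)^53 = 0.22468.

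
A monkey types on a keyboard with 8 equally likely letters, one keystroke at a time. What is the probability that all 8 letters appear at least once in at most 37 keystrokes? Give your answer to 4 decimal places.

Let A_i be the event that letter i is missing after 37 keystrokes. By inclusion–exclusion on the A_i,
P(all seen) = Σ_{j=0}^{8} (-1)^j C(8,j)((8-j)/8)^37
= 1.00000 - 0.05720 + 0.00067 - 0.00000 + 0.00000 - 0.00000 + 0.00000 - 0.00000 + 0.00000
= 0.94347.

0.9435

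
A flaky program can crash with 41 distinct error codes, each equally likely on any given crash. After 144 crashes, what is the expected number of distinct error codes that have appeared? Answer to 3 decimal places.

For each error code, P(seen in 144 crashes) = 1 - (40/41)^144 = 0.9714.
By linearity of expectation, E[distinct seen] = 41·(1 - (40/41)^144) = 39.8290.

39.829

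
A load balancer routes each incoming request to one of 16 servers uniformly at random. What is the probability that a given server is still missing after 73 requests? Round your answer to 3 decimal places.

On each request the fixed server fails to appear with probability 15/16.
P(still missing after 73) = (15/16)^73 = 0.0090.

0.009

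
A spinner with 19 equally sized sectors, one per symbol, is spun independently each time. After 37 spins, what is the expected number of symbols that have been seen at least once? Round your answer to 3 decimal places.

16.430

For each symbol, P(seen in 37 spins) = 1 - (18/19)^37 = 0.8647.
By linearity of expectation, E[distinct seen] = 19·(1 - (18/19)^37) = 16.4299.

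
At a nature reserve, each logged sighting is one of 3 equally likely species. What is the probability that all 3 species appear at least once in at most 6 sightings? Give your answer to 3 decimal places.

Let A_i be the event that species i is missing after 6 sightings. By inclusion–exclusion on the A_i,
P(all seen) = Σ_{j=0}^{3} (-1)^j C(3,j)((3-j)/3)^6
= 1.0000 - 0.2634 + 0.0041 - 0.0000
= 0.7407.

0.741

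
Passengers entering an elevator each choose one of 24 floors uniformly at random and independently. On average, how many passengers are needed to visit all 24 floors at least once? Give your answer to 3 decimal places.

90.623

The wait to go from k to k+1 distinct floors is geometric with mean 24/(24-k).
E[T] = 24/24 + 24/23 + 24/22 + ... + 24/2 + 24/1 = 24·H_{24}.
H_{24} = 3.7760, so E[T] = 90.6230.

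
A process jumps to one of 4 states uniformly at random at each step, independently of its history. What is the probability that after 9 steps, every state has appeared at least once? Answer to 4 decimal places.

0.7114

Let A_i be the event that state i is missing after 9 steps. By inclusion–exclusion on the A_i,
P(all seen) = Σ_{j=0}^{4} (-1)^j C(4,j)((4-j)/4)^9
= 1.00000 - 0.30034 + 0.01172 - 0.00002 + 0.00000
= 0.71136.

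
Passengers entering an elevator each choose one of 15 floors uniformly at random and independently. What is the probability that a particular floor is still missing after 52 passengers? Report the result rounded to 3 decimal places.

0.028

On each passenger the fixed floor fails to appear with probability 14/15.
P(still missing after 52) = (14/15)^52 = 0.0277.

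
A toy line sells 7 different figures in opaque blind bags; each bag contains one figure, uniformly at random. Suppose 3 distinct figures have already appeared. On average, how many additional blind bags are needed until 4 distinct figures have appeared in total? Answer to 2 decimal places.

The wait to go from k to k+1 distinct figures is geometric with mean 7/(7-k).
Only the k = 3 term is needed: E = 7/4 = 1.750.

1.75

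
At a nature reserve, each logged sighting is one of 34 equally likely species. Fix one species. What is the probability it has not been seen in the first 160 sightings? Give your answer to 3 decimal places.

0.008

On each sighting the fixed species fails to appear with probability 33/34.
P(still missing after 160) = (33/34)^160 = 0.0084.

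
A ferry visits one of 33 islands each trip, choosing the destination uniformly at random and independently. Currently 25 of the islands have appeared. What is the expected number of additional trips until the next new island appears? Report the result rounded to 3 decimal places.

Each trip yields a new island with probability (33-25)/33 = 8/33, so the wait is geometric with mean 33/8.
E = 33/8 = 4.1250.

4.125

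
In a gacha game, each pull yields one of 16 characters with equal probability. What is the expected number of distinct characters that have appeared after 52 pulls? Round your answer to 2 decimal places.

15.44

For each character, P(seen in 52 pulls) = 1 - (15/16)^52 = 0.965.
By linearity of expectation, E[distinct seen] = 16·(1 - (15/16)^52) = 15.442.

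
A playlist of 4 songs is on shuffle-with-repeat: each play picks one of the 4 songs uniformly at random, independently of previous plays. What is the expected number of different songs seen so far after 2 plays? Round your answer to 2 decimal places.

1.75

For each song, P(seen in 2 plays) = 1 - (3/4)^2 = 0.438.
By linearity of expectation, E[distinct seen] = 4·(1 - (3/4)^2) = 1.750.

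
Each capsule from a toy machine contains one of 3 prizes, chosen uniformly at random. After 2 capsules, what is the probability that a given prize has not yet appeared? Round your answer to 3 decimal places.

On each capsule the fixed prize fails to appear with probability 2/3.
P(still missing after 2) = (2/3)^2 = 0.4444.

0.444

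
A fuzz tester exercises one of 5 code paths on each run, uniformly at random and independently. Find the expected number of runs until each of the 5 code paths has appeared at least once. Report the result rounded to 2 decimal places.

11.42

Split into phases: going from k distinct to k+1 distinct takes on average 5/(5-k) runs.
E[T] = 5/5 + 5/4 + 5/3 + 5/2 + 5/1 = 5·H_{5}.
H_{5} = 2.283, so E[T] = 11.417.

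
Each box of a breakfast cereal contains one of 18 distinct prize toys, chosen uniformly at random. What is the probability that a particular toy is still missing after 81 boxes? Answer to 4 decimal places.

Each box misses the fixed toy with probability (18-1)/18 = 17/18, independently.
P(still missing after 81) = (17/18)^81 = 0.00976.

0.0098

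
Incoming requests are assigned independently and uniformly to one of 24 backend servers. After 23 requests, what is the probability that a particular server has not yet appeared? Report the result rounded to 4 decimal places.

0.3757

Each request misses the fixed server with probability (24-1)/24 = 23/24, independently.
P(still missing after 23) = (23/24)^23 = 0.37574.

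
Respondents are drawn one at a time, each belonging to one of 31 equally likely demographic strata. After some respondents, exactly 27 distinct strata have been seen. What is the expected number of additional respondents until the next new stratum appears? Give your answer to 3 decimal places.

Each respondent yields a new stratum with probability (31-27)/31 = 4/31, so the wait is geometric with mean 31/4.
E = 31/4 = 7.7500.

7.750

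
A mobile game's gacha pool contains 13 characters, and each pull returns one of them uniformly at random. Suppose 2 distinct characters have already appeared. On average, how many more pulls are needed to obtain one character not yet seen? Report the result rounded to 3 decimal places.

1.182

Each pull yields a new character with probability (13-2)/13 = 11/13, so the wait is geometric with mean 13/11.
E = 13/11 = 1.1818.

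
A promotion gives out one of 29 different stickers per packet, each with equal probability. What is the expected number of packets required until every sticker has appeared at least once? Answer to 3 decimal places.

114.888

The wait to go from k to k+1 distinct stickers is geometric with mean 29/(29-k).
E[T] = 29/29 + 29/28 + 29/27 + ... + 29/2 + 29/1 = 29·H_{29}.
H_{29} = 3.9617, so E[T] = 114.8880.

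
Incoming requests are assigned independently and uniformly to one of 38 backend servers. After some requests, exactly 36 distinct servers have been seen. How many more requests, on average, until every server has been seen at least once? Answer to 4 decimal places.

The wait to go from k to k+1 distinct servers is geometric with mean 38/(38-k).
Sum over k = 36,...,37: E = 38/2 + 38/1 = 57.00000.

57.0000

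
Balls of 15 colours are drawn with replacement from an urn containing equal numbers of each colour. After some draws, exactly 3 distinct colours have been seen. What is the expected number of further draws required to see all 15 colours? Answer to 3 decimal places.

46.548

The wait to go from k to k+1 distinct colours is geometric with mean 15/(15-k).
Sum over k = 3,...,14: E = 15/12 + 15/11 + 15/10 + ... + 15/2 + 15/1 = 46.5482.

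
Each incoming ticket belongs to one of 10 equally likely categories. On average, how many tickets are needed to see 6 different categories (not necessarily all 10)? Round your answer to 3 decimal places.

Going from k to k+1 distinct takes a geometric number of tickets with mean 10/(10-k).
Sum over k = 0,...,5: E = 10/10 + 10/9 + 10/8 + 10/7 + 10/6 + 10/5 = 8.4563.

8.456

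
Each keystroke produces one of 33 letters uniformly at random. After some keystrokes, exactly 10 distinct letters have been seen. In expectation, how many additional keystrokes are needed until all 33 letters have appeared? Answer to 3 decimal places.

From k distinct to k+1 distinct takes on average 33/(33-k) keystrokes.
Sum over k = 10,...,32: E = 33/23 + 33/22 + 33/21 + ... + 33/2 + 33/1 = 123.2316.

123.232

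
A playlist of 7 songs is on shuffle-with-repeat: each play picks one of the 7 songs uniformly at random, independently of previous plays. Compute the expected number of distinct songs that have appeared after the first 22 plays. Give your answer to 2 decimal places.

For each song, P(seen in 22 plays) = 1 - (6/7)^22 = 0.966.
By linearity of expectation, E[distinct seen] = 7·(1 - (6/7)^22) = 6.764.

6.76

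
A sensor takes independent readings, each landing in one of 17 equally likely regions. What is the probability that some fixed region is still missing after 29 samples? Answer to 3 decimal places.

0.172

On each sample the fixed region fails to appear with probability 16/17.
P(still missing after 29) = (16/17)^29 = 0.1724.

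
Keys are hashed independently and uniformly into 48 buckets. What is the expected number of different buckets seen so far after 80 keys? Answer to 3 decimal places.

For each bucket, P(seen in 80 keys) = 1 - (47/48)^80 = 0.8144.
By linearity of expectation, E[distinct seen] = 48·(1 - (47/48)^80) = 39.0922.

39.092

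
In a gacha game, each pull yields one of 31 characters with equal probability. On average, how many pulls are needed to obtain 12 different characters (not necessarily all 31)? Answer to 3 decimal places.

14.865

With k distinct characters already seen, the next new one arrives after an expected 31/(31-k) pulls.
Sum over k = 0,...,11: E = 31/31 + 31/30 + 31/29 + ... + 31/21 + 31/20 = 14.8647.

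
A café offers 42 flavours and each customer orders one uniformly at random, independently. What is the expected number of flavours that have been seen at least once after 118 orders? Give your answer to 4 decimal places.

For each flavour, P(seen in 118 orders) = 1 - (41/42)^118 = 0.94178.
By linearity of expectation, E[distinct seen] = 42·(1 - (41/42)^118) = 39.55472.

39.5547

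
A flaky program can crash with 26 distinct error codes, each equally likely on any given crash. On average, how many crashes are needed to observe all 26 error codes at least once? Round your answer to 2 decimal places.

Split into phases: going from k distinct to k+1 distinct takes on average 26/(26-k) crashes.
E[T] = 26/26 + 26/25 + 26/24 + ... + 26/2 + 26/1 = 26·H_{26}.
H_{26} = 3.854, so E[T] = 100.215.

100.21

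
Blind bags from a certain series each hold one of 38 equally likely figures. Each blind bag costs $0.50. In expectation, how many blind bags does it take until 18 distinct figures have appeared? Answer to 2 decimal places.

With k distinct figures already seen, the next new one arrives after an expected 38/(38-k) blind bags.
Sum over k = 0,...,17: E = 38/38 + 38/37 + 38/36 + ... + 38/22 + 38/21 = 23.946.

23.95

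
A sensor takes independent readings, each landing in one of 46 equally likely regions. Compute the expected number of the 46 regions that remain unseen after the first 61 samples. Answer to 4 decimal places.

12.0363

For each region, P(unseen after 61) = (45/46)^61 = 0.26166.
By linearity of expectation, E[unseen] = 46·(45/46)^61 = 12.03631.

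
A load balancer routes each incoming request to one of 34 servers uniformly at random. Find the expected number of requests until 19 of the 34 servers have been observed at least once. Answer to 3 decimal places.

Going from k to k+1 distinct takes a geometric number of requests with mean 34/(34-k).
Sum over k = 0,...,18: E = 34/34 + 34/33 + 34/32 + ... + 34/17 + 34/16 = 27.1994.

27.199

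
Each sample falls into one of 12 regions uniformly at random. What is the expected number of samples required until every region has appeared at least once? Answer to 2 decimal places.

37.24

The wait to go from k to k+1 distinct regions is geometric with mean 12/(12-k).
E[T] = 12/12 + 12/11 + 12/10 + ... + 12/2 + 12/1 = 12·H_{12}.
H_{12} = 3.103, so E[T] = 37.239.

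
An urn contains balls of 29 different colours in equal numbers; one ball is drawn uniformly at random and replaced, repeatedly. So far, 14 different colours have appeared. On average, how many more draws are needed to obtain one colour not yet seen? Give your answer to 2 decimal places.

1.93

The number of draws until the next new colour is geometric with success probability 15/29, so its mean is 29/15.
E = 29/15 = 1.933.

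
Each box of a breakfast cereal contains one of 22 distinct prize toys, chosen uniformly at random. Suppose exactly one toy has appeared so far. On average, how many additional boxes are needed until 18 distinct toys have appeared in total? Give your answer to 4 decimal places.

With k distinct toys already seen, the next new one takes an expected 22/(22-k) boxes.
Sum over k = 1,...,17: E = 22/21 + 22/20 + 22/19 + ... + 22/6 + 22/5 = 34.36456.

34.3646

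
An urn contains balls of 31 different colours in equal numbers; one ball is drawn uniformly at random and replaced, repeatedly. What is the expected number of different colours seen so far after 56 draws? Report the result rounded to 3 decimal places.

For each colour, P(seen in 56 draws) = 1 - (30/31)^56 = 0.8406.
By linearity of expectation, E[distinct seen] = 31·(1 - (30/31)^56) = 26.0581.

26.058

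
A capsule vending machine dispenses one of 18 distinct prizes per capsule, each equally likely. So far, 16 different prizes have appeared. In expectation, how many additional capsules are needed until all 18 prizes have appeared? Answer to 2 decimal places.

From k distinct to k+1 distinct takes on average 18/(18-k) capsules.
Sum over k = 16,...,17: E = 18/2 + 18/1 = 27.000.

27.00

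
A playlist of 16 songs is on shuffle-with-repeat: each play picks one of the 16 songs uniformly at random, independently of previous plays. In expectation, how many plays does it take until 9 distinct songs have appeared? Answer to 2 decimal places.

12.61

With k distinct songs already seen, the next new one arrives after an expected 16/(16-k) plays.
Sum over k = 0,...,8: E = 16/16 + 16/15 + 16/14 + ... + 16/9 + 16/8 = 12.606.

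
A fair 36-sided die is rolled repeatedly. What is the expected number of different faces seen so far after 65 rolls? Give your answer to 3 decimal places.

For each face, P(seen in 65 rolls) = 1 - (35/36)^65 = 0.8398.
By linearity of expectation, E[distinct seen] = 36·(1 - (35/36)^65) = 30.2315.

30.232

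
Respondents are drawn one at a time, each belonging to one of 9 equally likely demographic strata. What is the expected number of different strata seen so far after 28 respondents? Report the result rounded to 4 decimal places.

For each stratum, P(seen in 28 respondents) = 1 - (8/9)^28 = 0.96304.
By linearity of expectation, E[distinct seen] = 9·(1 - (8/9)^28) = 8.66736.

8.6674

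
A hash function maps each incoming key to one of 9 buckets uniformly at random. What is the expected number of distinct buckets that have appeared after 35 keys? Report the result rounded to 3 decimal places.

For each bucket, P(seen in 35 keys) = 1 - (8/9)^35 = 0.9838.
By linearity of expectation, E[distinct seen] = 9·(1 - (8/9)^35) = 8.8542.

8.854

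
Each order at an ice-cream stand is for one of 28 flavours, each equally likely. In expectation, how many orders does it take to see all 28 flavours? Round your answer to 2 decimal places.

109.96

After k distinct flavours have appeared, the next order gives a new one with probability (28-k)/28, so the expected wait for the (k+1)-th is 28/(28-k).
E[T] = 28/28 + 28/27 + 28/26 + ... + 28/2 + 28/1 = 28·H_{28}.
H_{28} = 3.927, so E[T] = 109.961.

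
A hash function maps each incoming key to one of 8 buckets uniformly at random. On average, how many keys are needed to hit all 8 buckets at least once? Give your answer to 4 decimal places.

The wait to go from k to k+1 distinct buckets is geometric with mean 8/(8-k).
E[T] = 8/8 + 8/7 + 8/6 + ... + 8/2 + 8/1 = 8·H_{8}.
H_{8} = 2.71786, so E[T] = 21.74286.

21.7429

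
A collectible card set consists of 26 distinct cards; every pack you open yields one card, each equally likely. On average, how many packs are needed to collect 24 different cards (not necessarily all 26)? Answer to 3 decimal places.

61.215

Going from k to k+1 distinct takes a geometric number of packs with mean 26/(26-k).
Sum over k = 0,...,23: E = 26/26 + 26/25 + 26/24 + ... + 26/4 + 26/3 = 61.2149.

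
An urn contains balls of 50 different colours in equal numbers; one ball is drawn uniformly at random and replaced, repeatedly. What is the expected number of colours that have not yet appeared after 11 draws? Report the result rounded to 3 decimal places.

40.037

For each colour, P(unseen after 11) = (49/50)^11 = 0.8007.
By linearity of expectation, E[unseen] = 50·(49/50)^11 = 40.0366.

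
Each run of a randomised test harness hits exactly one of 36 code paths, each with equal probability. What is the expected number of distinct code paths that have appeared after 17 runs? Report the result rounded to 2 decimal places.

13.70

For each code path, P(seen in 17 runs) = 1 - (35/36)^17 = 0.381.
By linearity of expectation, E[distinct seen] = 36·(1 - (35/36)^17) = 13.699.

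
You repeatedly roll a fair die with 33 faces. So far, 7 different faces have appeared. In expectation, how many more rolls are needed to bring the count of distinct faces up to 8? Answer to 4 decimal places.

From k distinct to k+1 distinct takes on average 33/(33-k) rolls.
Only the k = 7 term is needed: E = 33/26 = 1.26923.

1.2692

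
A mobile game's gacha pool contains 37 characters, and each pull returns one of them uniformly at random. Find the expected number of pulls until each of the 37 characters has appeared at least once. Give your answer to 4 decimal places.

155.4587

After k distinct characters have appeared, the next pull gives a new one with probability (37-k)/37, so the expected wait for the (k+1)-th is 37/(37-k).
E[T] = 37/37 + 37/36 + 37/35 + ... + 37/2 + 37/1 = 37·H_{37}.
H_{37} = 4.20159, so E[T] = 155.45869.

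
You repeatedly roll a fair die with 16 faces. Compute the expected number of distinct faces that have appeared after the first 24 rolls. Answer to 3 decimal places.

12.600

For each face, P(seen in 24 rolls) = 1 - (15/16)^24 = 0.7875.
By linearity of expectation, E[distinct seen] = 16·(1 - (15/16)^24) = 12.6004.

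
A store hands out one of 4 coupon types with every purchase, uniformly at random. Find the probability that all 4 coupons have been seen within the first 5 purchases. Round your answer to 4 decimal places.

Let A_i be the event that coupon i is missing after 5 purchases. By inclusion–exclusion on the A_i,
P(all seen) = Σ_{j=0}^{4} (-1)^j C(4,j)((4-j)/4)^5
= 1.00000 - 0.94922 + 0.18750 - 0.00391 + 0.00000
= 0.23438.

0.2344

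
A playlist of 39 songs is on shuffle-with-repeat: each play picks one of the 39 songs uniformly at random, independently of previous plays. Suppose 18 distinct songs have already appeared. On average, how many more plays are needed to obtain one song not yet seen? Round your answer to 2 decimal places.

1.86

The number of plays until the next new song is geometric with success probability 21/39, so its mean is 39/21.
E = 39/21 = 1.857.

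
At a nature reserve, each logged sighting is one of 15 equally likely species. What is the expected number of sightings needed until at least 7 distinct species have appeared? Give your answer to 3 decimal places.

With k distinct species already seen, the next new one arrives after an expected 15/(15-k) sightings.
Sum over k = 0,...,6: E = 15/15 + 15/14 + 15/13 + ... + 15/10 + 15/9 = 9.0056.

9.006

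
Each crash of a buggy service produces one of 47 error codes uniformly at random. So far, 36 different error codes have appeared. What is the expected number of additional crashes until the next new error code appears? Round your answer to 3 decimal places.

4.273

Each crash yields a new error code with probability (47-36)/47 = 11/47, so the wait is geometric with mean 47/11.
E = 47/11 = 4.2727.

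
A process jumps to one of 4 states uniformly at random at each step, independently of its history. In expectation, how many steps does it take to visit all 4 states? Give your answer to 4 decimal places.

8.3333

After k distinct states have appeared, the next step gives a new one with probability (4-k)/4, so the expected wait for the (k+1)-th is 4/(4-k).
E[T] = 4/4 + 4/3 + 4/2 + 4/1 = 4·H_{4}.
H_{4} = 2.08333, so E[T] = 8.33333.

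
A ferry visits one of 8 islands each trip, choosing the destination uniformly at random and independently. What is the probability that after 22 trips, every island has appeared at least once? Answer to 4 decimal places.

0.6243

By inclusion–exclusion over which islands are missing,
P(all seen) = Σ_{j=0}^{8} (-1)^j C(8,j)((8-j)/8)^22
= 1.00000 - 0.42390 + 0.04995 - 0.00181 + 0.00002 - 0.00000 + 0.00000 - 0.00000 + 0.00000
= 0.62425.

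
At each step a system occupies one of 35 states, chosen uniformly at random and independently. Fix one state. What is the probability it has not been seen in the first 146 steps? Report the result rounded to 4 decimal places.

0.0145

On each step the fixed state fails to appear with probability 34/35.
P(still missing after 146) = (34/35)^146 = 0.01452.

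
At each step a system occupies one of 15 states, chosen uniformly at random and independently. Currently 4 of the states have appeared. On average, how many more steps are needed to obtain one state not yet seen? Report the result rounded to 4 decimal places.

The number of steps until the next new state is geometric with success probability 11/15, so its mean is 15/11.
E = 15/11 = 1.36364.

1.3636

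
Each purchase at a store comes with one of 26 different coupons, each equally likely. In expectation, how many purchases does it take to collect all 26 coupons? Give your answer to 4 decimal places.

100.2149

After k distinct coupons have appeared, the next purchase gives a new one with probability (26-k)/26, so the expected wait for the (k+1)-th is 26/(26-k).
E[T] = 26/26 + 26/25 + 26/24 + ... + 26/2 + 26/1 = 26·H_{26}.
H_{26} = 3.85442, so E[T] = 100.21491.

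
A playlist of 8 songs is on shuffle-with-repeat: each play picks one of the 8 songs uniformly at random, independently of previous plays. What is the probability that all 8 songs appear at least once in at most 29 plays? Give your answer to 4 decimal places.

0.8401

Let A_i be the event that song i is missing after 29 plays. By inclusion–exclusion on the A_i,
P(all seen) = Σ_{j=0}^{8} (-1)^j C(8,j)((8-j)/8)^29
= 1.00000 - 0.16647 + 0.00667 - 0.00007 + 0.00000 - 0.00000 + 0.00000 - 0.00000 + 0.00000
= 0.84013.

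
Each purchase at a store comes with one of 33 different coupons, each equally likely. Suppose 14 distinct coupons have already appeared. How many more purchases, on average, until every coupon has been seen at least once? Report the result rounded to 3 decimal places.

From k distinct to k+1 distinct takes on average 33/(33-k) purchases.
Sum over k = 14,...,32: E = 33/19 + 33/18 + 33/17 + ... + 33/2 + 33/1 = 117.0754.

117.075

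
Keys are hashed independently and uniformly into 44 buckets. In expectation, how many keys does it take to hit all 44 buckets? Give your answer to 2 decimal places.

192.40

Split into phases: going from k distinct to k+1 distinct takes on average 44/(44-k) keys.
E[T] = 44/44 + 44/43 + 44/42 + ... + 44/2 + 44/1 = 44·H_{44}.
H_{44} = 4.373, so E[T] = 192.400.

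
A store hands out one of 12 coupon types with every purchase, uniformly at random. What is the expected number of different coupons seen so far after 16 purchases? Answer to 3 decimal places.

For each coupon, P(seen in 16 purchases) = 1 - (11/12)^16 = 0.7515.
By linearity of expectation, E[distinct seen] = 12·(1 - (11/12)^16) = 9.0176.

9.018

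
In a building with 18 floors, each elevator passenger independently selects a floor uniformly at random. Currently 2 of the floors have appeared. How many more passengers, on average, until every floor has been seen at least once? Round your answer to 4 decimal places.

60.8531

With k distinct floors already seen, the next new one takes an expected 18/(18-k) passengers.
Sum over k = 2,...,17: E = 18/16 + 18/15 + 18/14 + ... + 18/2 + 18/1 = 60.85312.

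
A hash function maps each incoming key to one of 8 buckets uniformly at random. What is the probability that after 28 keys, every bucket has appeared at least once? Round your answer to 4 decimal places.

By inclusion–exclusion over which buckets are missing,
P(all seen) = Σ_{j=0}^{8} (-1)^j C(8,j)((8-j)/8)^28
= 1.00000 - 0.19025 + 0.00889 - 0.00011 + 0.00000 - 0.00000 + 0.00000 - 0.00000 + 0.00000
= 0.81854.

0.8185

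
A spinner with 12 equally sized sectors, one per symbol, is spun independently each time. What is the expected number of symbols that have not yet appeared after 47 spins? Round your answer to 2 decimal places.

0.20

For each symbol, P(unseen after 47) = (11/12)^47 = 0.017.
By linearity of expectation, E[unseen] = 12·(11/12)^47 = 0.201.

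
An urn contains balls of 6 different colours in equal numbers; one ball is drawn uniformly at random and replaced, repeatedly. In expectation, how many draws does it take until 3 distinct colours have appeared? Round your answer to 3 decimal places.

Going from k to k+1 distinct takes a geometric number of draws with mean 6/(6-k).
Sum over k = 0,...,2: E = 6/6 + 6/5 + 6/4 = 3.7000.

3.700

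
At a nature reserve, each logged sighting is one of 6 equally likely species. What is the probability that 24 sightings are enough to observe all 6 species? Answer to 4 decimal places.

Let A_i be the event that species i is missing after 24 sightings. By inclusion–exclusion on the A_i,
P(all seen) = Σ_{j=0}^{6} (-1)^j C(6,j)((6-j)/6)^24
= 1.00000 - 0.07547 + 0.00089 - 0.00000 + 0.00000 - 0.00000 + 0.00000
= 0.92542.

0.9254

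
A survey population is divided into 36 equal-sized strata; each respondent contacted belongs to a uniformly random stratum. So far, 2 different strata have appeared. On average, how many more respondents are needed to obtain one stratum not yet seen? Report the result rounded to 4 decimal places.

1.0588

The number of respondents until the next new stratum is geometric with success probability 34/36, so its mean is 36/34.
E = 36/34 = 1.05882.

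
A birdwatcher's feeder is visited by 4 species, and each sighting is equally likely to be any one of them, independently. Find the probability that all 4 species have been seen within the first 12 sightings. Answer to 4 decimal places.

By inclusion–exclusion over which species are missing,
P(all seen) = Σ_{j=0}^{4} (-1)^j C(4,j)((4-j)/4)^12
= 1.00000 - 0.12671 + 0.00146 - 0.00000 + 0.00000
= 0.87476.

0.8748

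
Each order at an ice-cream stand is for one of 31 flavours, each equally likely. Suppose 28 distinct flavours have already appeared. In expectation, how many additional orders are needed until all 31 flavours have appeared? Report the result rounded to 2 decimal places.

56.83

From k distinct to k+1 distinct takes on average 31/(31-k) orders.
Sum over k = 28,...,30: E = 31/3 + 31/2 + 31/1 = 56.833.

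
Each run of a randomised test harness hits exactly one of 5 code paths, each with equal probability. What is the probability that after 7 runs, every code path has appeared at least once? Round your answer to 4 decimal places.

Let A_i be the event that code path i is missing after 7 runs. By inclusion–exclusion on the A_i,
P(all seen) = Σ_{j=0}^{5} (-1)^j C(5,j)((5-j)/5)^7
= 1.00000 - 1.04858 + 0.27994 - 0.01638 + 0.00006 - 0.00000
= 0.21504.

0.2150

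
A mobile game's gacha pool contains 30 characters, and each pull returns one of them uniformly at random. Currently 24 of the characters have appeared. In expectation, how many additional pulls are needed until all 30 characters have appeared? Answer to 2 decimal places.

73.50

From k distinct to k+1 distinct takes on average 30/(30-k) pulls.
Sum over k = 24,...,29: E = 30/6 + 30/5 + 30/4 + 30/3 + 30/2 + 30/1 = 73.500.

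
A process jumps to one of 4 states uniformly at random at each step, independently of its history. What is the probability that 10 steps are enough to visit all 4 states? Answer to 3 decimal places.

Let A_i be the event that state i is missing after 10 steps. By inclusion–exclusion on the A_i,
P(all seen) = Σ_{j=0}^{4} (-1)^j C(4,j)((4-j)/4)^10
= 1.0000 - 0.2253 + 0.0059 - 0.0000 + 0.0000
= 0.7806.

0.781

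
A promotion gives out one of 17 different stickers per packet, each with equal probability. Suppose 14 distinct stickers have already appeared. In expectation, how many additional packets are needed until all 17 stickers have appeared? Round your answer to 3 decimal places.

31.167

From k distinct to k+1 distinct takes on average 17/(17-k) packets.
Sum over k = 14,...,16: E = 17/3 + 17/2 + 17/1 = 31.1667.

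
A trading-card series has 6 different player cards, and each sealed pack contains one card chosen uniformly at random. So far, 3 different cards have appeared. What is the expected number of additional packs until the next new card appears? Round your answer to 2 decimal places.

2.00

Each pack yields a new card with probability (6-3)/6 = 3/6, so the wait is geometric with mean 6/3.
E = 6/3 = 2.000.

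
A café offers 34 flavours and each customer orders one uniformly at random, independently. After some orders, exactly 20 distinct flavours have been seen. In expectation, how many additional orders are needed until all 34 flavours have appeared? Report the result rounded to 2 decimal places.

From k distinct to k+1 distinct takes on average 34/(34-k) orders.
Sum over k = 20,...,33: E = 34/14 + 34/13 + 34/12 + ... + 34/2 + 34/1 = 110.553.

110.55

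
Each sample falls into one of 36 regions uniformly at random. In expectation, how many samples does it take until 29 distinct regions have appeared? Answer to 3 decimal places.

56.941

Going from k to k+1 distinct takes a geometric number of samples with mean 36/(36-k).
Sum over k = 0,...,28: E = 36/36 + 36/35 + 36/34 + ... + 36/9 + 36/8 = 56.9413.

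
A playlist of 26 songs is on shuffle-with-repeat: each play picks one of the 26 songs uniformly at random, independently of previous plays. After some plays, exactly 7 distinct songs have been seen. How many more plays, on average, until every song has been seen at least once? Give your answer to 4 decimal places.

From k distinct to k+1 distinct takes on average 26/(26-k) plays.
Sum over k = 7,...,25: E = 26/19 + 26/18 + 26/17 + ... + 26/2 + 26/1 = 92.24123.

92.2412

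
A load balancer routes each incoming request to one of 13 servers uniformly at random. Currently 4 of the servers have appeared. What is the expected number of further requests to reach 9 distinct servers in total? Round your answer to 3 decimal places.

From k distinct to k+1 distinct takes on average 13/(13-k) requests.
Sum over k = 4,...,8: E = 13/9 + 13/8 + 13/7 + 13/6 + 13/5 = 9.6933.

9.693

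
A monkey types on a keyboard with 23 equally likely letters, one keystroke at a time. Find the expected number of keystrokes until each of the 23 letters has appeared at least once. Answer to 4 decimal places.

Split into phases: going from k distinct to k+1 distinct takes on average 23/(23-k) keystrokes.
E[T] = 23/23 + 23/22 + 23/21 + ... + 23/2 + 23/1 = 23·H_{23}.
H_{23} = 3.73429, so E[T] = 85.88870.

85.8887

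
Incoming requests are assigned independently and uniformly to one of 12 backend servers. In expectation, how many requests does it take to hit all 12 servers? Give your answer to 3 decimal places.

Split into phases: going from k distinct to k+1 distinct takes on average 12/(12-k) requests.
E[T] = 12/12 + 12/11 + 12/10 + ... + 12/2 + 12/1 = 12·H_{12}.
H_{12} = 3.1032, so E[T] = 37.2385.

37.239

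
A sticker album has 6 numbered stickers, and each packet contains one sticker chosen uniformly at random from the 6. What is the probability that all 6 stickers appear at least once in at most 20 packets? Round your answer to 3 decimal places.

0.848

By inclusion–exclusion over which stickers are missing,
P(all seen) = Σ_{j=0}^{6} (-1)^j C(6,j)((6-j)/6)^20
= 1.0000 - 0.1565 + 0.0045 - 0.0000 + 0.0000 - 0.0000 + 0.0000
= 0.8480.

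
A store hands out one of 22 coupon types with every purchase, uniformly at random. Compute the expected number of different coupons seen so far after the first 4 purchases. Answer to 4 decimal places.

3.7354

For each coupon, P(seen in 4 purchases) = 1 - (21/22)^4 = 0.16979.
By linearity of expectation, E[distinct seen] = 22·(1 - (21/22)^4) = 3.73544.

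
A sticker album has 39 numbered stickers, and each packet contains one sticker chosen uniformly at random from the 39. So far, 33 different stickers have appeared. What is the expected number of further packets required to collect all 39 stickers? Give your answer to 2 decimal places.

95.55

The wait to go from k to k+1 distinct stickers is geometric with mean 39/(39-k).
Sum over k = 33,...,38: E = 39/6 + 39/5 + 39/4 + 39/3 + 39/2 + 39/1 = 95.550.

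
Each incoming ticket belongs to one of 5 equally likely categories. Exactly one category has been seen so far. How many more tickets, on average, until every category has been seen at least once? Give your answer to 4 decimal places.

10.4167

The wait to go from k to k+1 distinct categories is geometric with mean 5/(5-k).
Sum over k = 1,...,4: E = 5/4 + 5/3 + 5/2 + 5/1 = 10.41667.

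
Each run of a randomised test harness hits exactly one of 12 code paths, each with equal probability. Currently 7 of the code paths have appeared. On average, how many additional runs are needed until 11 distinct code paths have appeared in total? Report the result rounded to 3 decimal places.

15.400

From k distinct to k+1 distinct takes on average 12/(12-k) runs.
Sum over k = 7,...,10: E = 12/5 + 12/4 + 12/3 + 12/2 = 15.4000.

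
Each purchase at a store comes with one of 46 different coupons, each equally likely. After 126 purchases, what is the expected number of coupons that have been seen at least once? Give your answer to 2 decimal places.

43.12

For each coupon, P(seen in 126 purchases) = 1 - (45/46)^126 = 0.937.
By linearity of expectation, E[distinct seen] = 46·(1 - (45/46)^126) = 43.116.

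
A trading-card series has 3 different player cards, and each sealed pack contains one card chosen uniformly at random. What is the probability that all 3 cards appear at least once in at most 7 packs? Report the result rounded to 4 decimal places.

0.8258

By inclusion–exclusion over which cards are missing,
P(all seen) = Σ_{j=0}^{3} (-1)^j C(3,j)((3-j)/3)^7
= 1.00000 - 0.17558 + 0.00137 - 0.00000
= 0.82579.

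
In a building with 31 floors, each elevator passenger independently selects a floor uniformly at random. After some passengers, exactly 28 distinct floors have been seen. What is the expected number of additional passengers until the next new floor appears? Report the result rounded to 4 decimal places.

10.3333

Each passenger yields a new floor with probability (31-28)/31 = 3/31, so the wait is geometric with mean 31/3.
E = 31/3 = 10.33333.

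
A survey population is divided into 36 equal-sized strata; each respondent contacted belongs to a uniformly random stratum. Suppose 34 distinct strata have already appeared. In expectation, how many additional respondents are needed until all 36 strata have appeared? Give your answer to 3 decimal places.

From k distinct to k+1 distinct takes on average 36/(36-k) respondents.
Sum over k = 34,...,35: E = 36/2 + 36/1 = 54.0000.

54.000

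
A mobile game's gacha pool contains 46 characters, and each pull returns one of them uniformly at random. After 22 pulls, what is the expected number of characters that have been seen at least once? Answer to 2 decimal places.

For each character, P(seen in 22 pulls) = 1 - (45/46)^22 = 0.383.
By linearity of expectation, E[distinct seen] = 46·(1 - (45/46)^22) = 17.636.

17.64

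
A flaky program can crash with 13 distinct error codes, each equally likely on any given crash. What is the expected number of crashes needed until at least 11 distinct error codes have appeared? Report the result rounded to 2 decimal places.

With k distinct error codes already seen, the next new one arrives after an expected 13/(13-k) crashes.
Sum over k = 0,...,10: E = 13/13 + 13/12 + 13/11 + ... + 13/4 + 13/3 = 21.842.

21.84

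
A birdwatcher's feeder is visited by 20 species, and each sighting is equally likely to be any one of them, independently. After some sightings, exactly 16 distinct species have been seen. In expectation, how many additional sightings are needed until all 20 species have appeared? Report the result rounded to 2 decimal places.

41.67

From k distinct to k+1 distinct takes on average 20/(20-k) sightings.
Sum over k = 16,...,19: E = 20/4 + 20/3 + 20/2 + 20/1 = 41.667.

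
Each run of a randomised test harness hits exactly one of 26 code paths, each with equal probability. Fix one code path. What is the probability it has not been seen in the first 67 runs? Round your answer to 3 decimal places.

0.072

Each run misses the fixed code path with probability (26-1)/26 = 25/26, independently.
P(still missing after 67) = (25/26)^67 = 0.0722.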